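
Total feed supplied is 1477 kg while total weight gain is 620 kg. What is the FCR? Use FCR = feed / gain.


FCR = feed consumed / weight gained
FCR = 1477 kg / 620 kg = 2.38226

2.38226


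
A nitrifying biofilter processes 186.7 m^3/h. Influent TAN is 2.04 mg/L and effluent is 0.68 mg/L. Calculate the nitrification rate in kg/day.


Concentration drop: TAN_in - TAN_out = 2.04 - 0.68 = 1.36 mg/L
Hourly TAN removed = Q * dTAN = 186.7 m^3/h * 1.36 mg/L = 253.912 g/h  (m^3/h * mg/L = g/h)
Daily TAN removed = 253.912 * 24 = 6093.888 g/day
Convert to kg/day: 6093.888 / 1000 = 6.093888 kg/day

6.093888 kg/day


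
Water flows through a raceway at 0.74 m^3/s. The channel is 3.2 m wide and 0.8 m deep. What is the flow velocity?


Cross-sectional area = W * d = 3.2 * 0.8 = 2.56 m^2
Velocity = Q / A = 0.74 / 2.56 = 0.289062 m/s

0.289062 m/s


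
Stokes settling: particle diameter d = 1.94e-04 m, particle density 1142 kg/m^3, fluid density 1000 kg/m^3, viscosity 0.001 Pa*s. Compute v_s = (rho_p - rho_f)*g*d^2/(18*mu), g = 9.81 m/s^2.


Density difference: rho_p - rho_f = 1142 - 1000 = 142 kg/m^3
d^2 = (1.94e-04)^2 = 3.7636e-08 m^2
Numerator = (rho_p - rho_f) * g * d^2 = 142 * 9.81 * 3.7636e-08 = 5.2427701e-05
Denominator = 18 * mu = 18 * 0.001 = 0.018
v_s = 5.2427701e-05 / 0.018 = 0.00291265 m/s
Check: Re = rho_f * v_s * d / mu = 1000 * 0.00291265 * 1.94e-04 / 0.001 = 0.565 < 1, so Stokes' law applies.

0.00291265 m/s


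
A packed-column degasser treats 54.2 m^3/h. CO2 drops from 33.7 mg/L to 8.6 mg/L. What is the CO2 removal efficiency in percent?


CO2_out / CO2_in = 8.6 / 33.7 = 0.25519288
Fraction remaining = 0.25519288
efficiency = (1 - 0.25519288) * 100 = 74.4807 %

74.4807 %


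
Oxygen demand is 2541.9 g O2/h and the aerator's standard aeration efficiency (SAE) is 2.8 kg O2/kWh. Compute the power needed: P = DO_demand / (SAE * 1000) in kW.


SAE in g O2/kWh = 2.8 * 1000 = 2800 g/kWh
P = DO_demand / SAE_g = 2541.9 / 2800 = 0.907821 kW

0.907821 kW


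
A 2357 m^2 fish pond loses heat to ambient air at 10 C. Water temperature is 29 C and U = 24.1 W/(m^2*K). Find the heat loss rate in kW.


Temperature difference dT = 29 - 10 = 19 K
Heat loss (W) = U * A * dT = 24.1 * 2357 * 19 = 1079270.3 W
Convert to kW: 1079270.3 / 1000 = 1079.2703 kW

1079.2703 kW


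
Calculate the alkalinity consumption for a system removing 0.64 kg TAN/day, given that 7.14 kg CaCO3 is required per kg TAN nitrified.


Alkalinity factor: 7.14 kg CaCO3 consumed per kg TAN nitrified
alk = 0.64 kg TAN * 7.14 = 4.5696 kg CaCO3/day

4.5696 kg CaCO3/day


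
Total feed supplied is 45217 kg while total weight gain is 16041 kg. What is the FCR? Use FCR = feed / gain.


FCR = feed consumed / weight gained
FCR = 45217 kg / 16041 kg = 2.81884

2.81884


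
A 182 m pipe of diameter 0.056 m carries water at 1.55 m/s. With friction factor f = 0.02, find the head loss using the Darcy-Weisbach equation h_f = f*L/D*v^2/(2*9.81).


v^2 = 1.55^2 = 2.4025 m^2/s^2
L/D = 182/0.056 = 3250
h_f = f*(L/D)*v^2/(2g) = 0.02 * 3250 * 2.4025 / 19.62 = 7.95935 m

7.95935 m


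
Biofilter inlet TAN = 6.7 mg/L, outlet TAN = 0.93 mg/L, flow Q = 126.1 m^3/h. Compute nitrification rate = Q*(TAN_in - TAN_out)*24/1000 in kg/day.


Concentration drop: TAN_in - TAN_out = 6.7 - 0.93 = 5.77 mg/L
Hourly TAN removed = Q * dTAN = 126.1 m^3/h * 5.77 mg/L = 727.597 g/h  (m^3/h * mg/L = g/h)
Daily TAN removed = 727.597 * 24 = 17462.328 g/day
Convert to kg/day: 17462.328 / 1000 = 17.462328 kg/day

17.462328 kg/day


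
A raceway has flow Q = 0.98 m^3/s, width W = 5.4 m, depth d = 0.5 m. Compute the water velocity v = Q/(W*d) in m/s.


Cross-sectional area = W * d = 5.4 * 0.5 = 2.7 m^2
Velocity = Q / A = 0.98 / 2.7 = 0.362963 m/s

0.362963 m/s


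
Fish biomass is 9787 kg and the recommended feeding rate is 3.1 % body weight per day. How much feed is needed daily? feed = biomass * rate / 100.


Feeding rate fraction = 3.1% / 100 = 0.031
Daily feed = 9787 kg * 0.031 = 303.397 kg/day

303.397 kg/day


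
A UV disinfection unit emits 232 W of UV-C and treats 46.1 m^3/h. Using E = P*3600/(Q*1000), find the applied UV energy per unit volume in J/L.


Energy delivered per hour = 232 W * 3600 s = 835200 J/h
Volume treated per hour = 46.1 m^3/h * 1000 = 46100 L/h
dose = 835200 / 46100 = 18.1171 J/L

18.1171 J/L


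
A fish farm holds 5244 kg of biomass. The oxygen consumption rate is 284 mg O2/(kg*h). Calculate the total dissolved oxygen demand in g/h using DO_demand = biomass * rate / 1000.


Total O2 consumption (mg/h) = 5244 kg * 284 mg/(kg*h) = 1489296 mg/h
Convert to g/h: 1489296 / 1000 = 1489.296 g/h

1489.296 g/h


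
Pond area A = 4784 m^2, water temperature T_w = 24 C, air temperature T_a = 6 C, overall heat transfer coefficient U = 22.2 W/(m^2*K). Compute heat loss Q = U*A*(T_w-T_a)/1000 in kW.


Temperature difference dT = 24 - 6 = 18 K
Heat loss (W) = U * A * dT = 22.2 * 4784 * 18 = 1911686.4 W
Convert to kW: 1911686.4 / 1000 = 1911.6864 kW

1911.6864 kW


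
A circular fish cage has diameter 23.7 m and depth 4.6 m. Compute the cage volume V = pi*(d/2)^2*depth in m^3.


r = d/2 = 23.7/2 = 11.85 m
Base area = pi*r^2 = pi*11.85^2 = 441.15029 m^2
Volume = 441.15029 * 4.6 = 2029.29 m^3

2029.29 m^3


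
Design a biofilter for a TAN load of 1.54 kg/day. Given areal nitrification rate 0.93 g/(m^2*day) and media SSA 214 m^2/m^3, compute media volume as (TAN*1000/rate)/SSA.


A = 1.54*1000 / 0.93 = 1655.914 m^2
V = 1655.914 / 214 = 7.73792

7.73792 m^3


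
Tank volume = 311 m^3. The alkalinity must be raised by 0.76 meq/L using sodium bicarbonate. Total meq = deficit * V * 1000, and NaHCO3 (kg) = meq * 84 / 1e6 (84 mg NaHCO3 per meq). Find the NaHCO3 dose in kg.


Tank volume in L = 311 m^3 * 1000 = 311000 L
Total meq required = 0.76 meq/L * 311000 L = 236360 meq
NaHCO3 mass = 236360 meq * 84 mg/meq / 1e6 = 19.8542 kg

19.8542 kg


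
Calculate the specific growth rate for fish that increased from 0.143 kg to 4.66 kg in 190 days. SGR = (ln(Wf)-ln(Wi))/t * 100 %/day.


ln(W_f) = ln(4.66) = 1.5390154
ln(W_i) = ln(0.143) = -1.9449106
ln(W_f) - ln(W_i) = 1.5390154 - -1.9449106 = 3.483926
SGR = 3.483926 / 190 * 100 = 1.83365 %/day

1.83365 %/day


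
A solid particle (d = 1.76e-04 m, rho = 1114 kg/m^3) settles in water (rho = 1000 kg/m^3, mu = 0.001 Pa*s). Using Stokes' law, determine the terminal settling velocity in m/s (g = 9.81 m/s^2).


Density difference: rho_p - rho_f = 1114 - 1000 = 114 kg/m^3
d^2 = (1.76e-04)^2 = 3.0976e-08 m^2
Numerator = (rho_p - rho_f) * g * d^2 = 114 * 9.81 * 3.0976e-08 = 3.46417e-05
Denominator = 18 * mu = 18 * 0.001 = 0.018
v_s = 3.46417e-05 / 0.018 = 0.00192454 m/s
Check: Re = rho_f * v_s * d / mu = 1000 * 0.00192454 * 1.76e-04 / 0.001 = 0.339 < 1, so Stokes' law applies.

0.00192454 m/s


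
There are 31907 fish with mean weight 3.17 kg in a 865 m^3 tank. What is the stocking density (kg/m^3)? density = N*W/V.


Total biomass = 31907 fish * 3.17 kg = 101145.19 kg
Density = total biomass / volume = 101145.19 / 865 = 116.931 kg/m^3

116.931 kg/m^3


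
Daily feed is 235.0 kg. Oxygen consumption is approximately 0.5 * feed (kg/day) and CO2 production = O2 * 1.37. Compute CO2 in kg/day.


O2 = 235.0 * 0.5 = 117.5
CO2 = 117.5 * 1.37 = 160.975

160.975 kg/day


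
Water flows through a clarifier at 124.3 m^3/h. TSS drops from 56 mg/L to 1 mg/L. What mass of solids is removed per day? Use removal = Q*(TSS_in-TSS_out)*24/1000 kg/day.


Concentration drop: TSS_in - TSS_out = 56 - 1 = 55 mg/L
Hourly solids removed = Q * dTSS = 124.3 m^3/h * 55 mg/L = 6836.5 g/h  (m^3/h * mg/L = g/h)
Daily solids removed = 6836.5 * 24 = 164076 g/day
Convert g to kg: 164076 / 1000 = 164.076 kg/day

164.076 kg/day


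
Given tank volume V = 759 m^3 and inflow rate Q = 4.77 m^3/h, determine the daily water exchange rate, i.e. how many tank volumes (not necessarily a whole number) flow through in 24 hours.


Daily flow volume = 4.77 m^3/h * 24 h = 114.48 m^3/day
Exchanges = daily flow / tank volume = 114.48 / 759 = 0.15083 exchanges/day

0.15083 exchanges/day


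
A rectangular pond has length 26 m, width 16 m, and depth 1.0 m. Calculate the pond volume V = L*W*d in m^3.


Base area = L * W = 26 * 16 = 416 m^2
Volume = area * depth = 416 * 1.0 = 416 m^3

416 m^3


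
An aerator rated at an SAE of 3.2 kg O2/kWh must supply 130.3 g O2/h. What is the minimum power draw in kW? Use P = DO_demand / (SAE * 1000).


SAE in g O2/kWh = 3.2 * 1000 = 3200 g/kWh
P = DO_demand / SAE_g = 130.3 / 3200 = 0.0407188 kW

0.0407188 kW


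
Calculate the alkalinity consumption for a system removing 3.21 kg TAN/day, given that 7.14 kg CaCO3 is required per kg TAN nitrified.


Alkalinity factor: 7.14 kg CaCO3 consumed per kg TAN nitrified
alk = 3.21 kg TAN * 7.14 = 22.9194 kg CaCO3/day

22.9194 kg CaCO3/day


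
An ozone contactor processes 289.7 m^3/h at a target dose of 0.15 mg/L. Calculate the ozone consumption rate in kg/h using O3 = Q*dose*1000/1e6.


O3 demand (mg/h) = Q * dose * 1000 = 289.7 * 0.15 * 1000 = 43455 mg/h
Convert mg to kg: 43455 / 1e6 = 0.043455 kg/h

0.043455 kg/h


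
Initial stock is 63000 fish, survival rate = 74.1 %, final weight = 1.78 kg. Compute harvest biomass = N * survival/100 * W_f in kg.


Survivors = 63000 * 74.1/100 = 46683 fish
Harvest biomass = survivors * W_f = 46683 * 1.78 = 83095.74 kg

83095.74 kg


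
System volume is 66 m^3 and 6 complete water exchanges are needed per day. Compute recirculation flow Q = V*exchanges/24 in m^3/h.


Daily recirculation volume = 66 m^3 * 6 = 396 m^3/day
Flow rate Q = daily volume / 24 h = 396 / 24 = 16.5 m^3/h

16.5 m^3/h


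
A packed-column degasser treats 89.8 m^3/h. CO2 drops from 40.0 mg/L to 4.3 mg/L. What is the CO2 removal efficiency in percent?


CO2_out / CO2_in = 4.3 / 40.0 = 0.1075
Fraction remaining = 0.1075
efficiency = (1 - 0.1075) * 100 = 89.25 %

89.25 %


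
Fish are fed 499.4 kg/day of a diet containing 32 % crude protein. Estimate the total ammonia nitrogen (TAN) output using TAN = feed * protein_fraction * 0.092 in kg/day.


Protein in feed = 499.4 * 32/100 = 159.808 kg/day
TAN = protein * 0.092 = 159.808 * 0.092 = 14.702336 kg/day

14.702336 kg/day


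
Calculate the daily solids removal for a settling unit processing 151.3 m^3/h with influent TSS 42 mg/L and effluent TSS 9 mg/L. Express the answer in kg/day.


Concentration drop: TSS_in - TSS_out = 42 - 9 = 33 mg/L
Hourly solids removed = Q * dTSS = 151.3 m^3/h * 33 mg/L = 4992.9 g/h  (m^3/h * mg/L = g/h)
Daily solids removed = 4992.9 * 24 = 119829.6 g/day
Convert g to kg: 119829.6 / 1000 = 119.8296 kg/day

119.8296 kg/day


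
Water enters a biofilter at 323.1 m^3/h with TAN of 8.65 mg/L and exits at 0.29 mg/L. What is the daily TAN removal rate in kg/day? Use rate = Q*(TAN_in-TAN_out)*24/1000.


Concentration drop: TAN_in - TAN_out = 8.65 - 0.29 = 8.36 mg/L
Hourly TAN removed = Q * dTAN = 323.1 m^3/h * 8.36 mg/L = 2701.116 g/h  (m^3/h * mg/L = g/h)
Daily TAN removed = 2701.116 * 24 = 64826.784 g/day
Convert to kg/day: 64826.784 / 1000 = 64.826784 kg/day

64.826784 kg/day


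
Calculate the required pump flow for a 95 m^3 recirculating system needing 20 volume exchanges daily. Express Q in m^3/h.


Daily recirculation volume = 95 m^3 * 20 = 1900 m^3/day
Flow rate Q = daily volume / 24 h = 1900 / 24 = 79.1667 m^3/h

79.1667 m^3/h


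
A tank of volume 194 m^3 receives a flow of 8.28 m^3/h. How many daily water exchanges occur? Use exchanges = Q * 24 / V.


Daily flow volume = 8.28 m^3/h * 24 h = 198.72 m^3/day
Exchanges = daily flow / tank volume = 198.72 / 194 = 1.02433 exchanges/day

1.02433 exchanges/day


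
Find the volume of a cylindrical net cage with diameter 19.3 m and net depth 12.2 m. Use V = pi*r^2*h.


r = d/2 = 19.3/2 = 9.65 m
Base area = pi*r^2 = pi*9.65^2 = 292.55296 m^2
Volume = 292.55296 * 12.2 = 3569.15 m^3

3569.15 m^3


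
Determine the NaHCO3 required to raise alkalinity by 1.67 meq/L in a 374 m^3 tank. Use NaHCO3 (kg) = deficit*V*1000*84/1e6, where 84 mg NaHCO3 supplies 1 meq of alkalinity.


Tank volume in L = 374 m^3 * 1000 = 374000 L
Total meq required = 1.67 meq/L * 374000 L = 624580 meq
NaHCO3 mass = 624580 meq * 84 mg/meq / 1e6 = 52.4647 kg

52.4647 kg


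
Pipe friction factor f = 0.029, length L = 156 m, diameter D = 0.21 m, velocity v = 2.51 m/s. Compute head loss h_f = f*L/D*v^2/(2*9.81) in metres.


v^2 = 2.51^2 = 6.3001 m^2/s^2
L/D = 156/0.21 = 742.85714
h_f = f*(L/D)*v^2/(2g) = 0.029 * 742.85714 * 6.3001 / 19.62 = 6.91754 m

6.91754 m


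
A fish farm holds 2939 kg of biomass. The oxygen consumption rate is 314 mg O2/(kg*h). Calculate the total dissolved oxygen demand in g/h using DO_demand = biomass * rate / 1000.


Total O2 consumption (mg/h) = 2939 kg * 314 mg/(kg*h) = 922846 mg/h
Convert to g/h: 922846 / 1000 = 922.846 g/h

922.846 g/h


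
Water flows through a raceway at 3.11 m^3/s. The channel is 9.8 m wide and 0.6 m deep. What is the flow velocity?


Cross-sectional area = W * d = 9.8 * 0.6 = 5.88 m^2
Velocity = Q / A = 3.11 / 5.88 = 0.528912 m/s

0.528912 m/s


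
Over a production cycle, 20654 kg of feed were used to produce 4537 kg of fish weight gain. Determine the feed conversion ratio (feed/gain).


FCR = feed consumed / weight gained
FCR = 20654 kg / 4537 kg = 4.55235

4.55235


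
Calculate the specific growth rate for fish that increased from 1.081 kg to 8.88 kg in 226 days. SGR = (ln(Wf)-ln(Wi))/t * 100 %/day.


ln(W_f) = ln(8.88) = 2.1838016
ln(W_i) = ln(1.081) = 0.077886539
ln(W_f) - ln(W_i) = 2.1838016 - 0.077886539 = 2.1059151
SGR = 2.1059151 / 226 * 100 = 0.931821 %/day

0.931821 %/day


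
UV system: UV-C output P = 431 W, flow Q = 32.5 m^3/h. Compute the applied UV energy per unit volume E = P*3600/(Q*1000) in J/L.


Energy delivered per hour = 431 W * 3600 s = 1551600 J/h
Volume treated per hour = 32.5 m^3/h * 1000 = 32500 L/h
dose = 1551600 / 32500 = 47.7415 J/L

47.7415 J/L


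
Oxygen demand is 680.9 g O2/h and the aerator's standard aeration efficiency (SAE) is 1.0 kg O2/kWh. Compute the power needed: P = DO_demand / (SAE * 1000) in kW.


SAE in g O2/kWh = 1.0 * 1000 = 1000 g/kWh
P = DO_demand / SAE_g = 680.9 / 1000 = 0.6809 kW

0.6809 kW


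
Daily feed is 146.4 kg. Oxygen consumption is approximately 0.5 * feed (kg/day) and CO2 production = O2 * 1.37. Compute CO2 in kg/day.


O2 = 146.4 * 0.5 = 73.2
CO2 = 73.2 * 1.37 = 100.284

100.284 kg/day


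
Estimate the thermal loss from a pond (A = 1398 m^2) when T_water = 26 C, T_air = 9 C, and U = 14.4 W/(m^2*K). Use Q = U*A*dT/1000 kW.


Temperature difference dT = 26 - 9 = 17 K
Heat loss (W) = U * A * dT = 14.4 * 1398 * 17 = 342230.4 W
Convert to kW: 342230.4 / 1000 = 342.2304 kW

342.2304 kW


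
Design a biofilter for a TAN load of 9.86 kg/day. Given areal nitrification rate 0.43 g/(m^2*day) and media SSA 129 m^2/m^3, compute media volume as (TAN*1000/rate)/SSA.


A = 9.86*1000 / 0.43 = 22930.233 m^2
V = 22930.233 / 129 = 177.754

177.754 m^3


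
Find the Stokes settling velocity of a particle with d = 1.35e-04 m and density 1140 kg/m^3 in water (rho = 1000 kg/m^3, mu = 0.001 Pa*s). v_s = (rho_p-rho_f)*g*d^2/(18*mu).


Density difference: rho_p - rho_f = 1140 - 1000 = 140 kg/m^3
d^2 = (1.35e-04)^2 = 1.8225e-08 m^2
Numerator = (rho_p - rho_f) * g * d^2 = 140 * 9.81 * 1.8225e-08 = 2.5030215e-05
Denominator = 18 * mu = 18 * 0.001 = 0.018
v_s = 2.5030215e-05 / 0.018 = 0.00139057 m/s
Check: Re = rho_f * v_s * d / mu = 1000 * 0.00139057 * 1.35e-04 / 0.001 = 0.188 < 1, so Stokes' law applies.

0.00139057 m/s


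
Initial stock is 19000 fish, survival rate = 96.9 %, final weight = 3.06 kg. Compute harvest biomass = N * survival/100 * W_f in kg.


Survivors = 19000 * 96.9/100 = 18411 fish
Harvest biomass = survivors * W_f = 18411 * 3.06 = 56337.66 kg

56337.66 kg


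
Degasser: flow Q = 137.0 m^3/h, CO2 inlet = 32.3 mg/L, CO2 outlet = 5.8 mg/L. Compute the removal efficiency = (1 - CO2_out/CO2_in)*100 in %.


CO2_out / CO2_in = 5.8 / 32.3 = 0.17956656
Fraction remaining = 0.17956656
efficiency = (1 - 0.17956656) * 100 = 82.0433 %

82.0433 %


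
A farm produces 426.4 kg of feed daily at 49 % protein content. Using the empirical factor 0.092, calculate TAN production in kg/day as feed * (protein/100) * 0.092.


Protein in feed = 426.4 * 49/100 = 208.936 kg/day
TAN = protein * 0.092 = 208.936 * 0.092 = 19.222112 kg/day

19.222112 kg/day


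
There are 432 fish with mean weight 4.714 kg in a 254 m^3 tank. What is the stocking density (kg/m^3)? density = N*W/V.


Total biomass = 432 fish * 4.714 kg = 2036.448 kg
Density = total biomass / volume = 2036.448 / 254 = 8.01751 kg/m^3

8.01751 kg/m^3


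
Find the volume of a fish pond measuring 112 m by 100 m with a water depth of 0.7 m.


Base area = L * W = 112 * 100 = 11200 m^2
Volume = area * depth = 11200 * 0.7 = 7840 m^3

7840 m^3


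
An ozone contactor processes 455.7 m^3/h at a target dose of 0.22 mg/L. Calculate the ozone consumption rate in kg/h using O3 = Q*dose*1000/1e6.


O3 demand (mg/h) = Q * dose * 1000 = 455.7 * 0.22 * 1000 = 100254 mg/h
Convert mg to kg: 100254 / 1e6 = 0.100254 kg/h

0.100254 kg/h


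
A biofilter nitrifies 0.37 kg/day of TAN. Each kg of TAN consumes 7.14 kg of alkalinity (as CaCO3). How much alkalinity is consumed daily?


Alkalinity factor: 7.14 kg CaCO3 consumed per kg TAN nitrified
alk = 0.37 kg TAN * 7.14 = 2.6418 kg CaCO3/day

2.6418 kg CaCO3/day


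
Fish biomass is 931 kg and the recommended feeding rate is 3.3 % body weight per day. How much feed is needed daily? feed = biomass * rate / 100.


Feeding rate fraction = 3.3% / 100 = 0.033
Daily feed = 931 kg * 0.033 = 30.723 kg/day

30.723 kg/day


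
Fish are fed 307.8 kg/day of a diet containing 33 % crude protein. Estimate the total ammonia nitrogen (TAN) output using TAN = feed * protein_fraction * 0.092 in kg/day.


Protein in feed = 307.8 * 33/100 = 101.574 kg/day
TAN = protein * 0.092 = 101.574 * 0.092 = 9.344808 kg/day

9.344808 kg/day


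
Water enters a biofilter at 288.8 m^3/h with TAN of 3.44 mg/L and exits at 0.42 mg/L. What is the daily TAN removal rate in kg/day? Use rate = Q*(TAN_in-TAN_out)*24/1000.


Concentration drop: TAN_in - TAN_out = 3.44 - 0.42 = 3.02 mg/L
Hourly TAN removed = Q * dTAN = 288.8 m^3/h * 3.02 mg/L = 872.176 g/h  (m^3/h * mg/L = g/h)
Daily TAN removed = 872.176 * 24 = 20932.224 g/day
Convert to kg/day: 20932.224 / 1000 = 20.932224 kg/day

20.932224 kg/day


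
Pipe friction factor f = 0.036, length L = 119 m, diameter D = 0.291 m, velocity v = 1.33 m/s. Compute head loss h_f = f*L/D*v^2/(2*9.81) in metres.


v^2 = 1.33^2 = 1.7689 m^2/s^2
L/D = 119/0.291 = 408.93471
h_f = f*(L/D)*v^2/(2g) = 0.036 * 408.93471 * 1.7689 / 19.62 = 1.32727 m

1.32727 m


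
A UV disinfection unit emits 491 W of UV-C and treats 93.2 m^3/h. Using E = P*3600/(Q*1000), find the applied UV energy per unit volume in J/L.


Energy delivered per hour = 491 W * 3600 s = 1767600 J/h
Volume treated per hour = 93.2 m^3/h * 1000 = 93200 L/h
dose = 1767600 / 93200 = 18.9657 J/L

18.9657 J/L


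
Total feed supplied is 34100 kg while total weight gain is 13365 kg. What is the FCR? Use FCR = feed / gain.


FCR = feed consumed / weight gained
FCR = 34100 kg / 13365 kg = 2.55144

2.55144


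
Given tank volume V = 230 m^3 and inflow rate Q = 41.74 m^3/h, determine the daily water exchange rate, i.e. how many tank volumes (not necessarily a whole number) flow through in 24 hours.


Daily flow volume = 41.74 m^3/h * 24 h = 1001.76 m^3/day
Exchanges = daily flow / tank volume = 1001.76 / 230 = 4.35548 exchanges/day

4.35548 exchanges/day


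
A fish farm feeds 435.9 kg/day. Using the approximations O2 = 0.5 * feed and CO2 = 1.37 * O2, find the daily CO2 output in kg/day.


O2 = 435.9 * 0.5 = 217.95
CO2 = 217.95 * 1.37 = 298.5915

298.5915 kg/day


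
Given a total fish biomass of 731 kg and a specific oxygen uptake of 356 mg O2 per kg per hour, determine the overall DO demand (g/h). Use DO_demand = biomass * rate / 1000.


Total O2 consumption (mg/h) = 731 kg * 356 mg/(kg*h) = 260236 mg/h
Convert to g/h: 260236 / 1000 = 260.236 g/h

260.236 g/h


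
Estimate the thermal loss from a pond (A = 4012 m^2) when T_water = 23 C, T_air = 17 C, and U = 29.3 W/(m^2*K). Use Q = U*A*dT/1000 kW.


Temperature difference dT = 23 - 17 = 6 K
Heat loss (W) = U * A * dT = 29.3 * 4012 * 6 = 705309.6 W
Convert to kW: 705309.6 / 1000 = 705.3096 kW

705.3096 kW


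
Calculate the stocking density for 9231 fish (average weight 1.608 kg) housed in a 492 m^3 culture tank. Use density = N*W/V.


Total biomass = 9231 fish * 1.608 kg = 14843.448 kg
Density = total biomass / volume = 14843.448 / 492 = 30.1696 kg/m^3

30.1696 kg/m^3


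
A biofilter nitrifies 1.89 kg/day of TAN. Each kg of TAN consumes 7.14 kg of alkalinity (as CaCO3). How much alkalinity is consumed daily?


Alkalinity factor: 7.14 kg CaCO3 consumed per kg TAN nitrified
alk = 1.89 kg TAN * 7.14 = 13.4946 kg CaCO3/day

13.4946 kg CaCO3/day


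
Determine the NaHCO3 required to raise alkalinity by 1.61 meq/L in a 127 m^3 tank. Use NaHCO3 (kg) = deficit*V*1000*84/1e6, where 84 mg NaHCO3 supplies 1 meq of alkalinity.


Tank volume in L = 127 m^3 * 1000 = 127000 L
Total meq required = 1.61 meq/L * 127000 L = 204470 meq
NaHCO3 mass = 204470 meq * 84 mg/meq / 1e6 = 17.1755 kg

17.1755 kg


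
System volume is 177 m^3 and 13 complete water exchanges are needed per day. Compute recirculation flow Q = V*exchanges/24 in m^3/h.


Daily recirculation volume = 177 m^3 * 13 = 2301 m^3/day
Flow rate Q = daily volume / 24 h = 2301 / 24 = 95.875 m^3/h

95.875 m^3/h


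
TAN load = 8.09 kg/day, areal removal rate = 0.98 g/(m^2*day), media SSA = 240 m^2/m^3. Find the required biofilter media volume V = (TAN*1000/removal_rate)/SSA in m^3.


A = 8.09*1000 / 0.98 = 8255.102 m^2
V = 8255.102 / 240 = 34.3963

34.3963 m^3


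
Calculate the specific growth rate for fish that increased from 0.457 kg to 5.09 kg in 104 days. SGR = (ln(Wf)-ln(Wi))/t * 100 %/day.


ln(W_f) = ln(5.09) = 1.6272778
ln(W_i) = ln(0.457) = -0.78307189
ln(W_f) - ln(W_i) = 1.6272778 - -0.78307189 = 2.4103497
SGR = 2.4103497 / 104 * 100 = 2.31764 %/day

2.31764 %/day


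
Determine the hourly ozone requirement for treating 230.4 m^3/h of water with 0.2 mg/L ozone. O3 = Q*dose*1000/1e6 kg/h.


O3 demand (mg/h) = Q * dose * 1000 = 230.4 * 0.2 * 1000 = 46080 mg/h
Convert mg to kg: 46080 / 1e6 = 0.04608 kg/h

0.04608 kg/h


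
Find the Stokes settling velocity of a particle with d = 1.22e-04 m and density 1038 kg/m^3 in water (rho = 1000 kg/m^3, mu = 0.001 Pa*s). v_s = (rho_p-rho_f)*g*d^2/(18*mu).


Density difference: rho_p - rho_f = 1038 - 1000 = 38 kg/m^3
d^2 = (1.22e-04)^2 = 1.4884e-08 m^2
Numerator = (rho_p - rho_f) * g * d^2 = 38 * 9.81 * 1.4884e-08 = 5.5484575e-06
Denominator = 18 * mu = 18 * 0.001 = 0.018
v_s = 5.5484575e-06 / 0.018 = 3.08248e-04 m/s
Check: Re = rho_f * v_s * d / mu = 1000 * 3.08248e-04 * 1.22e-04 / 0.001 = 0.0376 < 1, so Stokes' law applies.

3.08248e-04 m/s


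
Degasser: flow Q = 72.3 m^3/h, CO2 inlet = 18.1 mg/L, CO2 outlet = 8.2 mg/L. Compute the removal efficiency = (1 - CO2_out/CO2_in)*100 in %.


CO2_out / CO2_in = 8.2 / 18.1 = 0.45303867
Fraction remaining = 0.45303867
efficiency = (1 - 0.45303867) * 100 = 54.6961 %

54.6961 %


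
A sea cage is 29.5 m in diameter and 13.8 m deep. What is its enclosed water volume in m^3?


r = d/2 = 29.5/2 = 14.75 m
Base area = pi*r^2 = pi*14.75^2 = 683.49275 m^2
Volume = 683.49275 * 13.8 = 9432.2 m^3

9432.2 m^3


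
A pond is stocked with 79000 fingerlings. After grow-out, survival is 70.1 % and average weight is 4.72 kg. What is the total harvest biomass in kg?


Survivors = 79000 * 70.1/100 = 55379 fish
Harvest biomass = survivors * W_f = 55379 * 4.72 = 261388.88 kg

261388.88 kg


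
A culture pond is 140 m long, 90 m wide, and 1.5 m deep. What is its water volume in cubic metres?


Base area = L * W = 140 * 90 = 12600 m^2
Volume = area * depth = 12600 * 1.5 = 18900 m^3

18900 m^3


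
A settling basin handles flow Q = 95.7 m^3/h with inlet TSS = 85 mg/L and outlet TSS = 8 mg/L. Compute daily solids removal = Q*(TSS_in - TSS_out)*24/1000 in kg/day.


Concentration drop: TSS_in - TSS_out = 85 - 8 = 77 mg/L
Hourly solids removed = Q * dTSS = 95.7 m^3/h * 77 mg/L = 7368.9 g/h  (m^3/h * mg/L = g/h)
Daily solids removed = 7368.9 * 24 = 176853.6 g/day
Convert g to kg: 176853.6 / 1000 = 176.8536 kg/day

176.8536 kg/day


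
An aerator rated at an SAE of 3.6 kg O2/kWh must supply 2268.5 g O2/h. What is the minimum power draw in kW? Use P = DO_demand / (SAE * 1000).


SAE in g O2/kWh = 3.6 * 1000 = 3600 g/kWh
P = DO_demand / SAE_g = 2268.5 / 3600 = 0.630139 kW

0.630139 kW


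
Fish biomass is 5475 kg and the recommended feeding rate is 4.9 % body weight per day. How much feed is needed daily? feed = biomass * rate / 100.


Feeding rate fraction = 4.9% / 100 = 0.049
Daily feed = 5475 kg * 0.049 = 268.275 kg/day

268.275 kg/day


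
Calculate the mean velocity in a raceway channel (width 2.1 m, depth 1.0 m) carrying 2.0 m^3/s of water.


Cross-sectional area = W * d = 2.1 * 1.0 = 2.1 m^2
Velocity = Q / A = 2.0 / 2.1 = 0.952381 m/s

0.952381 m/s


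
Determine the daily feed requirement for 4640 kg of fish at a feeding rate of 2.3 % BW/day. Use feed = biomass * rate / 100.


Feeding rate fraction = 2.3% / 100 = 0.023
Daily feed = 4640 kg * 0.023 = 106.72 kg/day

106.72 kg/day


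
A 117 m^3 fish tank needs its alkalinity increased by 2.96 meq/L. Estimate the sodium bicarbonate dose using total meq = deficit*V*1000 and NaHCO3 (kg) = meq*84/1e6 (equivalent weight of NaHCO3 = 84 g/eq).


Tank volume in L = 117 m^3 * 1000 = 117000 L
Total meq required = 2.96 meq/L * 117000 L = 346320 meq
NaHCO3 mass = 346320 meq * 84 mg/meq / 1e6 = 29.0909 kg

29.0909 kg


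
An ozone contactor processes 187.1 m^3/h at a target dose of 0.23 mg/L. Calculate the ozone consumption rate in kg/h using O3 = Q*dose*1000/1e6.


O3 demand (mg/h) = Q * dose * 1000 = 187.1 * 0.23 * 1000 = 43033 mg/h
Convert mg to kg: 43033 / 1e6 = 0.043033 kg/h

0.043033 kg/h


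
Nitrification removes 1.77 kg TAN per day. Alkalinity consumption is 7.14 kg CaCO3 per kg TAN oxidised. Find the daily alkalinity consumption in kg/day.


Alkalinity factor: 7.14 kg CaCO3 consumed per kg TAN nitrified
alk = 1.77 kg TAN * 7.14 = 12.6378 kg CaCO3/day

12.6378 kg CaCO3/day


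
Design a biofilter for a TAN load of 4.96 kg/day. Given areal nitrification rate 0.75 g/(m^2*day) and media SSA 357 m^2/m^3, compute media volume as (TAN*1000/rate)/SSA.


A = 4.96*1000 / 0.75 = 6613.3333 m^2
V = 6613.3333 / 357 = 18.5247

18.5247 m^3


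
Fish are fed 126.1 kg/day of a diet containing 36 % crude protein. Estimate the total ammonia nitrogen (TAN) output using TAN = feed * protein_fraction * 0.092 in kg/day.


Protein in feed = 126.1 * 36/100 = 45.396 kg/day
TAN = protein * 0.092 = 45.396 * 0.092 = 4.176432 kg/day

4.176432 kg/day


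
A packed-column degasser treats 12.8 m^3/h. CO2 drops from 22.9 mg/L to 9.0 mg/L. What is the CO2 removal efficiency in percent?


CO2_out / CO2_in = 9.0 / 22.9 = 0.3930131
Fraction remaining = 0.3930131
efficiency = (1 - 0.3930131) * 100 = 60.6987 %

60.6987 %


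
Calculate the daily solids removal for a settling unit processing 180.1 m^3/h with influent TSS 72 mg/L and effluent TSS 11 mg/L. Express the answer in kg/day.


Concentration drop: TSS_in - TSS_out = 72 - 11 = 61 mg/L
Hourly solids removed = Q * dTSS = 180.1 m^3/h * 61 mg/L = 10986.1 g/h  (m^3/h * mg/L = g/h)
Daily solids removed = 10986.1 * 24 = 263666.4 g/day
Convert g to kg: 263666.4 / 1000 = 263.6664 kg/day

263.6664 kg/day


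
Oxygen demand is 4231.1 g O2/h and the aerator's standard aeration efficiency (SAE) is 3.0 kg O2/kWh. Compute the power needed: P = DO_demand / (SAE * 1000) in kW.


SAE in g O2/kWh = 3.0 * 1000 = 3000 g/kWh
P = DO_demand / SAE_g = 4231.1 / 3000 = 1.41037 kW

1.41037 kW


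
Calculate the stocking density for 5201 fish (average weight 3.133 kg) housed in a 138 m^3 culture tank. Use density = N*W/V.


Total biomass = 5201 fish * 3.133 kg = 16294.733 kg
Density = total biomass / volume = 16294.733 / 138 = 118.078 kg/m^3

118.078 kg/m^3


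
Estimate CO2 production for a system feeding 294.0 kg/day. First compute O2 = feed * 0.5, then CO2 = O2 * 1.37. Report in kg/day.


O2 = 294.0 * 0.5 = 147
CO2 = 147 * 1.37 = 201.39

201.39 kg/day


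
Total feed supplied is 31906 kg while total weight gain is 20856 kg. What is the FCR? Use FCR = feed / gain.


FCR = feed consumed / weight gained
FCR = 31906 kg / 20856 kg = 1.52982

1.52982


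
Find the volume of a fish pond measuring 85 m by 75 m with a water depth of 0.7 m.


Base area = L * W = 85 * 75 = 6375 m^2
Volume = area * depth = 6375 * 0.7 = 4462.5 m^3

4462.5 m^3


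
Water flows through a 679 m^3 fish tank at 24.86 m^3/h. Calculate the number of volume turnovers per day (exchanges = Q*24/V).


Daily flow volume = 24.86 m^3/h * 24 h = 596.64 m^3/day
Exchanges = daily flow / tank volume = 596.64 / 679 = 0.878704 exchanges/day

0.878704 exchanges/day


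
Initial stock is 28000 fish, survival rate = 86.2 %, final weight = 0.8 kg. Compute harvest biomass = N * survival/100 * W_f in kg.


Survivors = 28000 * 86.2/100 = 24136 fish
Harvest biomass = survivors * W_f = 24136 * 0.8 = 19308.8 kg

19308.8 kg


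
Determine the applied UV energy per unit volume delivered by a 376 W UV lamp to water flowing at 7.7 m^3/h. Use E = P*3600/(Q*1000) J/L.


Energy delivered per hour = 376 W * 3600 s = 1353600 J/h
Volume treated per hour = 7.7 m^3/h * 1000 = 7700 L/h
dose = 1353600 / 7700 = 175.792 J/L

175.792 J/L


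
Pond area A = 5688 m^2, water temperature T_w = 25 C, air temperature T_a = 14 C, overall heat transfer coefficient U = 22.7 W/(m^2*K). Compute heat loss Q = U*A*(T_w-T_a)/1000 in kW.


Temperature difference dT = 25 - 14 = 11 K
Heat loss (W) = U * A * dT = 22.7 * 5688 * 11 = 1420293.6 W
Convert to kW: 1420293.6 / 1000 = 1420.2936 kW

1420.2936 kW


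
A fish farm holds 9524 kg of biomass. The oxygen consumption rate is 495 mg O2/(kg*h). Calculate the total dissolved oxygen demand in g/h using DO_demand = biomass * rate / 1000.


Total O2 consumption (mg/h) = 9524 kg * 495 mg/(kg*h) = 4714380 mg/h
Convert to g/h: 4714380 / 1000 = 4714.38 g/h

4714.38 g/h


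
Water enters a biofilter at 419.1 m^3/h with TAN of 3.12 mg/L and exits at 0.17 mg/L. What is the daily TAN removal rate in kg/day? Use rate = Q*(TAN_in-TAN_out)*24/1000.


Concentration drop: TAN_in - TAN_out = 3.12 - 0.17 = 2.95 mg/L
Hourly TAN removed = Q * dTAN = 419.1 m^3/h * 2.95 mg/L = 1236.345 g/h  (m^3/h * mg/L = g/h)
Daily TAN removed = 1236.345 * 24 = 29672.28 g/day
Convert to kg/day: 29672.28 / 1000 = 29.67228 kg/day

29.67228 kg/day


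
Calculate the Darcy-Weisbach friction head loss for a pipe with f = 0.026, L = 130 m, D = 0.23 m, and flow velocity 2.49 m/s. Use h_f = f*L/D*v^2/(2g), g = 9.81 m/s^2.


v^2 = 2.49^2 = 6.2001 m^2/s^2
L/D = 130/0.23 = 565.21739
h_f = f*(L/D)*v^2/(2g) = 0.026 * 565.21739 * 6.2001 / 19.62 = 4.64396 m

4.64396 m


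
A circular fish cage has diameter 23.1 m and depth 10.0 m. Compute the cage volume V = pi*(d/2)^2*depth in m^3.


r = d/2 = 23.1/2 = 11.55 m
Base area = pi*r^2 = pi*11.55^2 = 419.09631 m^2
Volume = 419.09631 * 10.0 = 4190.96 m^3

4190.96 m^3


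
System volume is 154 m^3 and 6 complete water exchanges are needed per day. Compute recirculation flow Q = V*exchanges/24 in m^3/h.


Daily recirculation volume = 154 m^3 * 6 = 924 m^3/day
Flow rate Q = daily volume / 24 h = 924 / 24 = 38.5 m^3/h

38.5 m^3/h


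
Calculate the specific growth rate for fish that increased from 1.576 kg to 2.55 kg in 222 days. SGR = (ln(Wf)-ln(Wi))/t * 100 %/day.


ln(W_f) = ln(2.55) = 0.93609336
ln(W_i) = ln(1.576) = 0.45488999
ln(W_f) - ln(W_i) = 0.93609336 - 0.45488999 = 0.48120337
SGR = 0.48120337 / 222 * 100 = 0.216758 %/day

0.216758 %/day


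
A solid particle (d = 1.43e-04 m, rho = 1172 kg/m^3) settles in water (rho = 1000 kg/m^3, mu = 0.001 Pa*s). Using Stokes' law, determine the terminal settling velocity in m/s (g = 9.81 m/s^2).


Density difference: rho_p - rho_f = 1172 - 1000 = 172 kg/m^3
d^2 = (1.43e-04)^2 = 2.0449e-08 m^2
Numerator = (rho_p - rho_f) * g * d^2 = 172 * 9.81 * 2.0449e-08 = 3.4504007e-05
Denominator = 18 * mu = 18 * 0.001 = 0.018
v_s = 3.4504007e-05 / 0.018 = 0.00191689 m/s
Check: Re = rho_f * v_s * d / mu = 1000 * 0.00191689 * 1.43e-04 / 0.001 = 0.274 < 1, so Stokes' law applies.

0.00191689 m/s


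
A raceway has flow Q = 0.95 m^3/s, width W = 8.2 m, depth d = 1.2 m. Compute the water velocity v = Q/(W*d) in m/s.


Cross-sectional area = W * d = 8.2 * 1.2 = 9.84 m^2
Velocity = Q / A = 0.95 / 9.84 = 0.0965447 m/s

0.0965447 m/s


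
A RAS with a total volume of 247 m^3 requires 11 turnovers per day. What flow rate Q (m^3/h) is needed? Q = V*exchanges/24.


Daily recirculation volume = 247 m^3 * 11 = 2717 m^3/day
Flow rate Q = daily volume / 24 h = 2717 / 24 = 113.208 m^3/h

113.208 m^3/h


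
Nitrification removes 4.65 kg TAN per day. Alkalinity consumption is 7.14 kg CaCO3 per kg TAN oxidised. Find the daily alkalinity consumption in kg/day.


Alkalinity factor: 7.14 kg CaCO3 consumed per kg TAN nitrified
alk = 4.65 kg TAN * 7.14 = 33.201 kg CaCO3/day

33.201 kg CaCO3/day


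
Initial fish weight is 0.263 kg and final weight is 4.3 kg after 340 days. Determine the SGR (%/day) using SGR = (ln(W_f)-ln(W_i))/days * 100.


ln(W_f) = ln(4.3) = 1.458615
ln(W_i) = ln(0.263) = -1.3356012
ln(W_f) - ln(W_i) = 1.458615 - -1.3356012 = 2.7942162
SGR = 2.7942162 / 340 * 100 = 0.821828 %/day

0.821828 %/day


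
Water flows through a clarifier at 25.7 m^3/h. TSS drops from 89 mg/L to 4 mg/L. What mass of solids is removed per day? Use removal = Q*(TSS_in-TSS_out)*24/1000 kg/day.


Concentration drop: TSS_in - TSS_out = 89 - 4 = 85 mg/L
Hourly solids removed = Q * dTSS = 25.7 m^3/h * 85 mg/L = 2184.5 g/h  (m^3/h * mg/L = g/h)
Daily solids removed = 2184.5 * 24 = 52428 g/day
Convert g to kg: 52428 / 1000 = 52.428 kg/day

52.428 kg/day


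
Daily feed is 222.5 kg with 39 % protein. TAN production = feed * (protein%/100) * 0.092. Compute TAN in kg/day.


Protein in feed = 222.5 * 39/100 = 86.775 kg/day
TAN = protein * 0.092 = 86.775 * 0.092 = 7.9833 kg/day

7.9833 kg/day


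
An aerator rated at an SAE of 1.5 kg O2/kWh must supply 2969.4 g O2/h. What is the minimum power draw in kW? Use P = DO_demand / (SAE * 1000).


SAE in g O2/kWh = 1.5 * 1000 = 1500 g/kWh
P = DO_demand / SAE_g = 2969.4 / 1500 = 1.9796 kW

1.9796 kW


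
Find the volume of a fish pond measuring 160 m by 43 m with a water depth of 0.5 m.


Base area = L * W = 160 * 43 = 6880 m^2
Volume = area * depth = 6880 * 0.5 = 3440 m^3

3440 m^3


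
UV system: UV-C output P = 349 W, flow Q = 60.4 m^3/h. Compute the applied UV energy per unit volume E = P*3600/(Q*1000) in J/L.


Energy delivered per hour = 349 W * 3600 s = 1256400 J/h
Volume treated per hour = 60.4 m^3/h * 1000 = 60400 L/h
dose = 1256400 / 60400 = 20.8013 J/L

20.8013 J/L


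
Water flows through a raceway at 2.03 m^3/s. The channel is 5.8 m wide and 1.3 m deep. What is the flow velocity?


Cross-sectional area = W * d = 5.8 * 1.3 = 7.54 m^2
Velocity = Q / A = 2.03 / 7.54 = 0.269231 m/s

0.269231 m/s


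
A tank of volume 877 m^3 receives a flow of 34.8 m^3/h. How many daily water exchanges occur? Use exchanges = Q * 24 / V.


Daily flow volume = 34.8 m^3/h * 24 h = 835.2 m^3/day
Exchanges = daily flow / tank volume = 835.2 / 877 = 0.952338 exchanges/day

0.952338 exchanges/day


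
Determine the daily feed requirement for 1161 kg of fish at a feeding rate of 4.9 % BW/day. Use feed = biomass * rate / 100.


Feeding rate fraction = 4.9% / 100 = 0.049
Daily feed = 1161 kg * 0.049 = 56.889 kg/day

56.889 kg/day


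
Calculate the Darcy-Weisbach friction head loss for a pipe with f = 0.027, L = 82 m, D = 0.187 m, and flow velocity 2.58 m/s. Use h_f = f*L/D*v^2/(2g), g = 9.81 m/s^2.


v^2 = 2.58^2 = 6.6564 m^2/s^2
L/D = 82/0.187 = 438.50267
h_f = f*(L/D)*v^2/(2g) = 0.027 * 438.50267 * 6.6564 / 19.62 = 4.01676 m

4.01676 m


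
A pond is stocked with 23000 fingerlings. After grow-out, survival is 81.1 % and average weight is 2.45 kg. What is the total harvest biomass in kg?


Survivors = 23000 * 81.1/100 = 18653 fish
Harvest biomass = survivors * W_f = 18653 * 2.45 = 45699.85 kg

45699.85 kg


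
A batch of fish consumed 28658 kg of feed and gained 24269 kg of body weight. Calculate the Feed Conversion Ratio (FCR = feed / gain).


FCR = feed consumed / weight gained
FCR = 28658 kg / 24269 kg = 1.18085

1.18085


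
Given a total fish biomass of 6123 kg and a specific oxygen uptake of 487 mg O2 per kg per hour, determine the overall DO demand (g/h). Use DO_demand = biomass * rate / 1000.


Total O2 consumption (mg/h) = 6123 kg * 487 mg/(kg*h) = 2981901 mg/h
Convert to g/h: 2981901 / 1000 = 2981.901 g/h

2981.901 g/h


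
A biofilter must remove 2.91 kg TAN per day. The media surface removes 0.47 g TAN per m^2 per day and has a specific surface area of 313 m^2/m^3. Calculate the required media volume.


A = 2.91*1000 / 0.47 = 6191.4894 m^2
V = 6191.4894 / 313 = 19.7811

19.7811 m^3


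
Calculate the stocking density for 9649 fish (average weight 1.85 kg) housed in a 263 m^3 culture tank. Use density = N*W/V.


Total biomass = 9649 fish * 1.85 kg = 17850.65 kg
Density = total biomass / volume = 17850.65 / 263 = 67.8732 kg/m^3

67.8732 kg/m^3


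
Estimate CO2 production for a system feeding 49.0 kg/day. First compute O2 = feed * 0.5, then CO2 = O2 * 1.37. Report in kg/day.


O2 = 49.0 * 0.5 = 24.5
CO2 = 24.5 * 1.37 = 33.565

33.565 kg/day


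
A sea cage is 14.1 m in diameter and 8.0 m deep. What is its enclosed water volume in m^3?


r = d/2 = 14.1/2 = 7.05 m
Base area = pi*r^2 = pi*7.05^2 = 156.14501 m^2
Volume = 156.14501 * 8.0 = 1249.16 m^3

1249.16 m^3


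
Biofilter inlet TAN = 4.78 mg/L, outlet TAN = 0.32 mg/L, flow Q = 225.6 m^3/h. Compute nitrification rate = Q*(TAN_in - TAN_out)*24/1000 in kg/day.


Concentration drop: TAN_in - TAN_out = 4.78 - 0.32 = 4.46 mg/L
Hourly TAN removed = Q * dTAN = 225.6 m^3/h * 4.46 mg/L = 1006.176 g/h  (m^3/h * mg/L = g/h)
Daily TAN removed = 1006.176 * 24 = 24148.224 g/day
Convert to kg/day: 24148.224 / 1000 = 24.148224 kg/day

24.148224 kg/day


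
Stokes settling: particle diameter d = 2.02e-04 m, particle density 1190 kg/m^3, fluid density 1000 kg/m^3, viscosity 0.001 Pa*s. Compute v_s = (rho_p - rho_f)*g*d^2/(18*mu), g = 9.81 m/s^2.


Density difference: rho_p - rho_f = 1190 - 1000 = 190 kg/m^3
d^2 = (2.02e-04)^2 = 4.0804e-08 m^2
Numerator = (rho_p - rho_f) * g * d^2 = 190 * 9.81 * 4.0804e-08 = 7.6054576e-05
Denominator = 18 * mu = 18 * 0.001 = 0.018
v_s = 7.6054576e-05 / 0.018 = 0.00422525 m/s
Check: Re = rho_f * v_s * d / mu = 1000 * 0.00422525 * 2.02e-04 / 0.001 = 0.854 < 1, so Stokes' law applies.

0.00422525 m/s


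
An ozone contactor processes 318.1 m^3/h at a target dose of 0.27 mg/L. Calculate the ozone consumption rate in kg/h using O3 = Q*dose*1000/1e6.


O3 demand (mg/h) = Q * dose * 1000 = 318.1 * 0.27 * 1000 = 85887 mg/h
Convert mg to kg: 85887 / 1e6 = 0.085887 kg/h

0.085887 kg/h


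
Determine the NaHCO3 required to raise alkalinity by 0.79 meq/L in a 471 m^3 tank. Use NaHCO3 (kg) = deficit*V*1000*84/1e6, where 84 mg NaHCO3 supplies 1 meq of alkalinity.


Tank volume in L = 471 m^3 * 1000 = 471000 L
Total meq required = 0.79 meq/L * 471000 L = 372090 meq
NaHCO3 mass = 372090 meq * 84 mg/meq / 1e6 = 31.2556 kg

31.2556 kg
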